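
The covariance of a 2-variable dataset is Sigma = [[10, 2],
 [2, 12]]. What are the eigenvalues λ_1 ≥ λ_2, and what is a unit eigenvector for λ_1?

Step 1 — characteristic polynomial of 2×2 Sigma:
  det(Sigma - λI) = λ² - trace · λ + det = 0.
  trace = 10 + 12 = 22, det = 10·12 - (2)² = 116.
Step 2 — discriminant:
  Δ = trace² - 4·det = 484 - 464 = 20.
Step 3 — eigenvalues:
  λ = (trace ± √Δ)/2 = (22 ± 4.4721)/2,
  λ_1 = 13.2361,  λ_2 = 8.7639.

Step 4 — unit eigenvector for λ_1: solve (Sigma - λ_1 I)v = 0. First row:
  (10 - 13.2361)·v_x + (2)·v_y = 0, i.e. (-3.2361)·v_x + (2)·v_y = 0,
  so v ∝ (b, λ_1 - a) = (2, 3.2361) = u.
  ||u|| = √((2)² + (3.2361)²) = √(14.4721) ≈ 3.8042,
  v_1 = u/||u|| ≈ (0.5257, 0.8507) (||v_1|| = 1).

λ_1 = 13.2361,  λ_2 = 8.7639;  v_1 ≈ (0.5257, 0.8507)


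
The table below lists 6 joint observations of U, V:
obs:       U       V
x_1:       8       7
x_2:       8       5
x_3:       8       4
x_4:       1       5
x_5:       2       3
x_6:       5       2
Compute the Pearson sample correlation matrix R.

Step 1 — column means:
  mean(U) = (8 + 8 + 8 + 1 + 2 + 5) / 6 = 32/6 = 5.3333
  mean(V) = (7 + 5 + 4 + 5 + 3 + 2) / 6 = 26/6 = 4.3333

Step 2 — sample variances and covariances s[i,j] = (1/(n-1)) · Σ_k (x_{k,i} - mean_i) · (x_{k,j} - mean_j), with n-1 = 5:
  s[U,U] = ((2.6667)·(2.6667) + (2.6667)·(2.6667) + (2.6667)·(2.6667) + (-4.3333)·(-4.3333) + (-3.3333)·(-3.3333) + (-0.3333)·(-0.3333)) / 5 = 51.3333/5 = 10.2667
  s[U,V] = ((2.6667)·(2.6667) + (2.6667)·(0.6667) + (2.6667)·(-0.3333) + (-4.3333)·(0.6667) + (-3.3333)·(-1.3333) + (-0.3333)·(-2.3333)) / 5 = 10.3333/5 = 2.0667
  s[V,V] = ((2.6667)·(2.6667) + (0.6667)·(0.6667) + (-0.3333)·(-0.3333) + (0.6667)·(0.6667) + (-1.3333)·(-1.3333) + (-2.3333)·(-2.3333)) / 5 = 15.3333/5 = 3.0667
  Sample standard deviations s_i = √(s[i,i]):
  s(U) = √(10.2667) = 3.2042
  s(V) = √(3.0667) = 1.7512

Step 3 — r_{ij} = s_{ij} / (s_i · s_j):
  r[U,U] = 1 (diagonal).
  r[U,V] = 2.0667 / (3.2042 · 1.7512) = 2.0667 / 5.6111 = 0.3683
  r[V,V] = 1 (diagonal).

R is symmetric with unit diagonal. Assembling:

R = [[1, 0.3683],
 [0.3683, 1]]


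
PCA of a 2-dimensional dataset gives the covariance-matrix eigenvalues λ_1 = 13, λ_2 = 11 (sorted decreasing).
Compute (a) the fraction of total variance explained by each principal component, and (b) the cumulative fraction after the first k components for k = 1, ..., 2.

Step 1 — total variance = trace(Sigma) = Σ λ_i = 13 + 11 = 24.

Step 2 — fraction explained by component i = λ_i / Σ λ:
  PC1: 13/24 = 0.5417
  PC2: 11/24 = 0.4583

Step 3 — cumulative fraction after k components = (λ_1 + ... + λ_k) / Σ λ:
  k = 1: 13/24 = 0.5417
  k = 2: (13 + 11)/24 = 24/24 = 1

Summary (fraction, with percent):

explained: PC1 0.5417 (54.17%), PC2 0.4583 (45.83%);  cumulative: 0.5417, 1


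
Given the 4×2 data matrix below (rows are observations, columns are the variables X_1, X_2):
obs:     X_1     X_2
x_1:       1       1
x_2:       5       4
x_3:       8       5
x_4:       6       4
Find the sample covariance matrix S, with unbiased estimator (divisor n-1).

Step 1 — column means:
  mean(X_1) = (1 + 5 + 8 + 6) / 4 = 20/4 = 5
  mean(X_2) = (1 + 4 + 5 + 4) / 4 = 14/4 = 3.5

Step 2 — sample covariance S[i,j] = (1/(n-1)) · Σ_k (x_{k,i} - mean_i) · (x_{k,j} - mean_j), with n-1 = 3.
  S[X_1,X_1] = ((-4)·(-4) + (0)·(0) + (3)·(3) + (1)·(1)) / 3 = 26/3 = 8.6667
  S[X_1,X_2] = ((-4)·(-2.5) + (0)·(0.5) + (3)·(1.5) + (1)·(0.5)) / 3 = 15/3 = 5
  S[X_2,X_2] = ((-2.5)·(-2.5) + (0.5)·(0.5) + (1.5)·(1.5) + (0.5)·(0.5)) / 3 = 9/3 = 3

S is symmetric (S[j,i] = S[i,j]). Assembling:

S = [[8.6667, 5],
 [5, 3]]


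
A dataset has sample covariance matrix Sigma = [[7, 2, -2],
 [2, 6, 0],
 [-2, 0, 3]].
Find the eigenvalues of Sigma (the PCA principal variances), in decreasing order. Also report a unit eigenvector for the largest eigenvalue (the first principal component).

Step 1 — characteristic polynomial p(λ) = det(λI - Sigma) = λ³ - tr·λ² + c_1·λ - det, where tr = trace, c_1 = sum of the principal 2×2 minors, det = det(Sigma):
  tr = 7 + 6 + 3 = 16,
  c_1 = (7·6 - (2)²) + (7·3 - (-2)²) + (6·3 - (0)²) = 38 + 17 + 18 = 73,
  det = 7·(6·3 - (0)²) - (2)·((2)·3 - (0)·(-2)) + (-2)·((2)·(0) - 6·(-2)) = 7·(18) - (2)·(6) + (-2)·(12) = 90.
  So p(λ) = λ³ - 16λ² + 73λ - 90.
Step 2 — look for an integer root (rational root theorem: any rational root is an integer divisor of 90). Testing λ = 2:
  p(2) = 8 - 64 + 146 - 90 = 0  ✓
  Dividing out (λ - 2): p(λ) = (λ - 2)(λ² - 14λ + 45).
Step 3 — remaining eigenvalues from the quadratic λ² - 14λ + 45 = 0:
  Δ = 14² - 4·45 = 196 - 180 = 16,  λ = (14 ± √16)/2 = (14 ± 4)/2 = 9 or 5.
  Sorted: λ_1 = 9,  λ_2 = 5,  λ_3 = 2  (check: sum = 16 = tr ✓).

Step 4 — unit eigenvector for λ_1 = 9: v spans the null space of (Sigma - λ_1 I), whose rows are
  r_1 = (-2, 2, -2),  r_2 = (2, -3, 0),  r_3 = (-2, 0, -6).
  v is orthogonal to every row, so take v ∝ r_1 × r_2 = ((2)·(0) - (-2)·(-3), (-2)·(2) - (-2)·(0), (-2)·(-3) - (2)·(2)) = (-6, -4, 2).
  Rescale (divide by 2; multiply by -1 so the first nonzero entry is positive): u = (3, 2, -1).
  ||u|| = √((3)² + (2)² + (-1)²) = √(14) ≈ 3.7417,  v_1 = u/||u|| ≈ (0.8018, 0.5345, -0.2673) (||v_1|| = 1).

λ_1 = 9,  λ_2 = 5,  λ_3 = 2;  v_1 ≈ (0.8018, 0.5345, -0.2673)


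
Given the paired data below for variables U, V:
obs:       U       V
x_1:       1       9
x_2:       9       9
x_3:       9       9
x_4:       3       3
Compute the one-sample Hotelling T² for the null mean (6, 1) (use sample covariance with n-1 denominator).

Step 1 — sample mean vector:
  mean(U) = (1 + 9 + 9 + 3) / 4 = 22/4 = 5.5
  mean(V) = (9 + 9 + 9 + 3) / 4 = 30/4 = 7.5
  x̄ = (5.5, 7.5),  deviation x̄ - mu_0 = (5.5, 7.5) - (6, 1) = (-0.5, 6.5).

Step 2 — sample covariance matrix, S[i,j] = (1/(n-1)) · Σ_k (x_{k,i} - mean_i) · (x_{k,j} - mean_j), divisor n-1 = 3:
  S[U,U] = ((-4.5)·(-4.5) + (3.5)·(3.5) + (3.5)·(3.5) + (-2.5)·(-2.5)) / 3 = 51/3 = 17
  S[U,V] = ((-4.5)·(1.5) + (3.5)·(1.5) + (3.5)·(1.5) + (-2.5)·(-4.5)) / 3 = 15/3 = 5
  S[V,V] = ((1.5)·(1.5) + (1.5)·(1.5) + (1.5)·(1.5) + (-4.5)·(-4.5)) / 3 = 27/3 = 9
  S = [[17, 5],
 [5, 9]].

Step 3 — invert S. det(S) = 17·9 - (5)² = 128.
  S^{-1} = (1/det) · [[d, -b], [-b, a]] = [[0.0703, -0.0391],
 [-0.0391, 0.1328]].

Step 4 — quadratic form (x̄ - mu_0)^T · S^{-1} · (x̄ - mu_0):
  S^{-1} · (x̄ - mu_0) = (-0.2891, 0.8828),
  (x̄ - mu_0)^T · [...] = (-0.5)·(-0.2891) + (6.5)·(0.8828) = 5.8828.

Step 5 — scale by n: T² = 4 · 5.8828 = 23.5312.

T² ≈ 23.5312


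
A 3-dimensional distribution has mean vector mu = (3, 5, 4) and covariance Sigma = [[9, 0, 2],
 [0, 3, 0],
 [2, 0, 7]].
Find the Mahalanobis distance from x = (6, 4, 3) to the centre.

Step 1 — centre the observation: (x - mu) = (3, -1, -1).

Step 2 — invert Sigma (cofactor / det for 3×3, or solve directly):
  Sigma^{-1} = [[0.1186, 0, -0.0339],
 [0, 0.3333, 0],
 [-0.0339, 0, 0.1525]].

Step 3 — form the quadratic (x - mu)^T · Sigma^{-1} · (x - mu):
  Sigma^{-1} · (x - mu) = (0.3898, -0.3333, -0.2542).
  (x - mu)^T · [Sigma^{-1} · (x - mu)] = (3)·(0.3898) + (-1)·(-0.3333) + (-1)·(-0.2542) = 1.7571.

Step 4 — take square root: d = √(1.7571) ≈ 1.3255.

d(x, mu) = √(1.7571) ≈ 1.3255


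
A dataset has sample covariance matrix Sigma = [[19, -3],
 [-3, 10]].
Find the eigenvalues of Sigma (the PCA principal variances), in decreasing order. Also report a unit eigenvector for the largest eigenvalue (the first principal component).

Step 1 — characteristic polynomial of 2×2 Sigma:
  det(Sigma - λI) = λ² - trace · λ + det = 0.
  trace = 19 + 10 = 29, det = 19·10 - (-3)² = 181.
Step 2 — discriminant:
  Δ = trace² - 4·det = 841 - 724 = 117.
Step 3 — eigenvalues:
  λ = (trace ± √Δ)/2 = (29 ± 10.8167)/2,
  λ_1 = 19.9083,  λ_2 = 9.0917.

Step 4 — unit eigenvector for λ_1: solve (Sigma - λ_1 I)v = 0. First row:
  (19 - 19.9083)·v_x + (-3)·v_y = 0, i.e. (-0.9083)·v_x + (-3)·v_y = 0,
  so v ∝ (b, λ_1 - a) = (-3, 0.9083); multiply by -1 so the first entry is positive: u = (3, -0.9083).
  ||u|| = √((3)² + (-0.9083)²) = √(9.8251) ≈ 3.1345,
  v_1 = u/||u|| ≈ (0.9571, -0.2898) (||v_1|| = 1).

λ_1 = 19.9083,  λ_2 = 9.0917;  v_1 ≈ (0.9571, -0.2898)


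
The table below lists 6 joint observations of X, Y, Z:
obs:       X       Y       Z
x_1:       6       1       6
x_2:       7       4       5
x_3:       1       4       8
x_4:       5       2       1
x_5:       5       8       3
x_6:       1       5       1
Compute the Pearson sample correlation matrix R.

Step 1 — column means:
  mean(X) = (6 + 7 + 1 + 5 + 5 + 1) / 6 = 25/6 = 4.1667
  mean(Y) = (1 + 4 + 4 + 2 + 8 + 5) / 6 = 24/6 = 4
  mean(Z) = (6 + 5 + 8 + 1 + 3 + 1) / 6 = 24/6 = 4

Step 2 — sample variances and covariances s[i,j] = (1/(n-1)) · Σ_k (x_{k,i} - mean_i) · (x_{k,j} - mean_j), with n-1 = 5:
  s[X,X] = ((1.8333)·(1.8333) + (2.8333)·(2.8333) + (-3.1667)·(-3.1667) + (0.8333)·(0.8333) + (0.8333)·(0.8333) + (-3.1667)·(-3.1667)) / 5 = 32.8333/5 = 6.5667
  s[X,Y] = ((1.8333)·(-3) + (2.8333)·(0) + (-3.1667)·(0) + (0.8333)·(-2) + (0.8333)·(4) + (-3.1667)·(1)) / 5 = -7/5 = -1.4
  s[X,Z] = ((1.8333)·(2) + (2.8333)·(1) + (-3.1667)·(4) + (0.8333)·(-3) + (0.8333)·(-1) + (-3.1667)·(-3)) / 5 = 0/5 = 0
  s[Y,Y] = ((-3)·(-3) + (0)·(0) + (0)·(0) + (-2)·(-2) + (4)·(4) + (1)·(1)) / 5 = 30/5 = 6
  s[Y,Z] = ((-3)·(2) + (0)·(1) + (0)·(4) + (-2)·(-3) + (4)·(-1) + (1)·(-3)) / 5 = -7/5 = -1.4
  s[Z,Z] = ((2)·(2) + (1)·(1) + (4)·(4) + (-3)·(-3) + (-1)·(-1) + (-3)·(-3)) / 5 = 40/5 = 8
  Sample standard deviations s_i = √(s[i,i]):
  s(X) = √(6.5667) = 2.5626
  s(Y) = √(6) = 2.4495
  s(Z) = √(8) = 2.8284

Step 3 — r_{ij} = s_{ij} / (s_i · s_j):
  r[X,X] = 1 (diagonal).
  r[X,Y] = -1.4 / (2.5626 · 2.4495) = -1.4 / 6.2769 = -0.223
  r[X,Z] = 0 / (2.5626 · 2.8284) = 0 / 7.248 = 0
  r[Y,Y] = 1 (diagonal).
  r[Y,Z] = -1.4 / (2.4495 · 2.8284) = -1.4 / 6.9282 = -0.2021
  r[Z,Z] = 1 (diagonal).

R is symmetric with unit diagonal. Assembling:

R = [[1, -0.223, 0],
 [-0.223, 1, -0.2021],
 [0, -0.2021, 1]]


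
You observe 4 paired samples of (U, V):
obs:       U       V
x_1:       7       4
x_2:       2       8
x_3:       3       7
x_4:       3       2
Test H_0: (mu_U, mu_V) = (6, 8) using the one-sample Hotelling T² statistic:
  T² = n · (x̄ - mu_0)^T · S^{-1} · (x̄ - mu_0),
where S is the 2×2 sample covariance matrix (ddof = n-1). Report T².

Step 1 — sample mean vector:
  mean(U) = (7 + 2 + 3 + 3) / 4 = 15/4 = 3.75
  mean(V) = (4 + 8 + 7 + 2) / 4 = 21/4 = 5.25
  x̄ = (3.75, 5.25),  deviation x̄ - mu_0 = (3.75, 5.25) - (6, 8) = (-2.25, -2.75).

Step 2 — sample covariance matrix, S[i,j] = (1/(n-1)) · Σ_k (x_{k,i} - mean_i) · (x_{k,j} - mean_j), divisor n-1 = 3:
  S[U,U] = ((3.25)·(3.25) + (-1.75)·(-1.75) + (-0.75)·(-0.75) + (-0.75)·(-0.75)) / 3 = 14.75/3 = 4.9167
  S[U,V] = ((3.25)·(-1.25) + (-1.75)·(2.75) + (-0.75)·(1.75) + (-0.75)·(-3.25)) / 3 = -7.75/3 = -2.5833
  S[V,V] = ((-1.25)·(-1.25) + (2.75)·(2.75) + (1.75)·(1.75) + (-3.25)·(-3.25)) / 3 = 22.75/3 = 7.5833
  S = [[4.9167, -2.5833],
 [-2.5833, 7.5833]].

Step 3 — invert S. det(S) = 4.9167·7.5833 - (-2.5833)² = 30.6111.
  S^{-1} = (1/det) · [[d, -b], [-b, a]] = [[0.2477, 0.0844],
 [0.0844, 0.1606]].

Step 4 — quadratic form (x̄ - mu_0)^T · S^{-1} · (x̄ - mu_0):
  S^{-1} · (x̄ - mu_0) = (-0.7895, -0.6316),
  (x̄ - mu_0)^T · [...] = (-2.25)·(-0.7895) + (-2.75)·(-0.6316) = 3.5132.

Step 5 — scale by n: T² = 4 · 3.5132 = 14.0526.

T² ≈ 14.0526


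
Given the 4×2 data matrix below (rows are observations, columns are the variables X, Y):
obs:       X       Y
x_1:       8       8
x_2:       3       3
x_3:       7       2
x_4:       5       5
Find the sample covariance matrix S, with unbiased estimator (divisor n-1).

Step 1 — column means:
  mean(X) = (8 + 3 + 7 + 5) / 4 = 23/4 = 5.75
  mean(Y) = (8 + 3 + 2 + 5) / 4 = 18/4 = 4.5

Step 2 — sample covariance S[i,j] = (1/(n-1)) · Σ_k (x_{k,i} - mean_i) · (x_{k,j} - mean_j), with n-1 = 3.
  S[X,X] = ((2.25)·(2.25) + (-2.75)·(-2.75) + (1.25)·(1.25) + (-0.75)·(-0.75)) / 3 = 14.75/3 = 4.9167
  S[X,Y] = ((2.25)·(3.5) + (-2.75)·(-1.5) + (1.25)·(-2.5) + (-0.75)·(0.5)) / 3 = 8.5/3 = 2.8333
  S[Y,Y] = ((3.5)·(3.5) + (-1.5)·(-1.5) + (-2.5)·(-2.5) + (0.5)·(0.5)) / 3 = 21/3 = 7

S is symmetric (S[j,i] = S[i,j]). Assembling:

S = [[4.9167, 2.8333],
 [2.8333, 7]]


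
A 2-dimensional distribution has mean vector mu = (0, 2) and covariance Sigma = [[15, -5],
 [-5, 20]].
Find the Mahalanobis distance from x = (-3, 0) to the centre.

Step 1 — centre the observation: (x - mu) = (-3, -2).

Step 2 — invert Sigma. det(Sigma) = 15·20 - (-5)² = 275.
  Sigma^{-1} = (1/det) · [[d, -b], [-b, a]] = [[0.0727, 0.0182],
 [0.0182, 0.0545]].

Step 3 — form the quadratic (x - mu)^T · Sigma^{-1} · (x - mu):
  Sigma^{-1} · (x - mu) = (-0.2545, -0.1636).
  (x - mu)^T · [Sigma^{-1} · (x - mu)] = (-3)·(-0.2545) + (-2)·(-0.1636) = 1.0909.

Step 4 — take square root: d = √(1.0909) ≈ 1.0445.

d(x, mu) = √(1.0909) ≈ 1.0445


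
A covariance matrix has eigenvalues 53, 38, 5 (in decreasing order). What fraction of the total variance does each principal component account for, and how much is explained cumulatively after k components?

Step 1 — total variance = trace(Sigma) = Σ λ_i = 53 + 38 + 5 = 96.

Step 2 — fraction explained by component i = λ_i / Σ λ:
  PC1: 53/96 = 0.5521
  PC2: 38/96 = 0.3958
  PC3: 5/96 = 0.0521

Step 3 — cumulative fraction after k components = (λ_1 + ... + λ_k) / Σ λ:
  k = 1: 53/96 = 0.5521
  k = 2: (53 + 38)/96 = 91/96 = 0.9479
  k = 3: (53 + 38 + 5)/96 = 96/96 = 1

Summary (fraction, with percent):

explained: PC1 0.5521 (55.21%), PC2 0.3958 (39.58%), PC3 0.0521 (5.21%);  cumulative: 0.5521, 0.9479, 1


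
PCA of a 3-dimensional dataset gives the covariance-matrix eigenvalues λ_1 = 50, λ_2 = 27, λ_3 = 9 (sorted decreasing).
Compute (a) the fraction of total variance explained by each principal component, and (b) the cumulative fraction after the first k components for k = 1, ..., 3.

Step 1 — total variance = trace(Sigma) = Σ λ_i = 50 + 27 + 9 = 86.

Step 2 — fraction explained by component i = λ_i / Σ λ:
  PC1: 50/86 = 0.5814
  PC2: 27/86 = 0.314
  PC3: 9/86 = 0.1047

Step 3 — cumulative fraction after k components = (λ_1 + ... + λ_k) / Σ λ:
  k = 1: 50/86 = 0.5814
  k = 2: (50 + 27)/86 = 77/86 = 0.8953
  k = 3: (50 + 27 + 9)/86 = 86/86 = 1

Summary (fraction, with percent):

explained: PC1 0.5814 (58.14%), PC2 0.314 (31.4%), PC3 0.1047 (10.47%);  cumulative: 0.5814, 0.8953, 1


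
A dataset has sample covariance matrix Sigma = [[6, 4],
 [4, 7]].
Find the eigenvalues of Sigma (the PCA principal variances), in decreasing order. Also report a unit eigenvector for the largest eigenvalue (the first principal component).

Step 1 — characteristic polynomial of 2×2 Sigma:
  det(Sigma - λI) = λ² - trace · λ + det = 0.
  trace = 6 + 7 = 13, det = 6·7 - (4)² = 26.
Step 2 — discriminant:
  Δ = trace² - 4·det = 169 - 104 = 65.
Step 3 — eigenvalues:
  λ = (trace ± √Δ)/2 = (13 ± 8.0623)/2,
  λ_1 = 10.5311,  λ_2 = 2.4689.

Step 4 — unit eigenvector for λ_1: solve (Sigma - λ_1 I)v = 0. First row:
  (6 - 10.5311)·v_x + (4)·v_y = 0, i.e. (-4.5311)·v_x + (4)·v_y = 0,
  so v ∝ (b, λ_1 - a) = (4, 4.5311) = u.
  ||u|| = √((4)² + (4.5311)²) = √(36.5311) ≈ 6.0441,
  v_1 = u/||u|| ≈ (0.6618, 0.7497) (||v_1|| = 1).

λ_1 = 10.5311,  λ_2 = 2.4689;  v_1 ≈ (0.6618, 0.7497)


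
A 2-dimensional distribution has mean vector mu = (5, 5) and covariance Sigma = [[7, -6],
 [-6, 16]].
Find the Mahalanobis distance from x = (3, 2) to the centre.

Step 1 — centre the observation: (x - mu) = (-2, -3).

Step 2 — invert Sigma. det(Sigma) = 7·16 - (-6)² = 76.
  Sigma^{-1} = (1/det) · [[d, -b], [-b, a]] = [[0.2105, 0.0789],
 [0.0789, 0.0921]].

Step 3 — form the quadratic (x - mu)^T · Sigma^{-1} · (x - mu):
  Sigma^{-1} · (x - mu) = (-0.6579, -0.4342).
  (x - mu)^T · [Sigma^{-1} · (x - mu)] = (-2)·(-0.6579) + (-3)·(-0.4342) = 2.6184.

Step 4 — take square root: d = √(2.6184) ≈ 1.6182.

d(x, mu) = √(2.6184) ≈ 1.6182


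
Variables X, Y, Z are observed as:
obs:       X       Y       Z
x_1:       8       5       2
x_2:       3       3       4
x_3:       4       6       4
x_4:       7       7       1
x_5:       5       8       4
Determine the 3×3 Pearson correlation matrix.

Step 1 — column means:
  mean(X) = (8 + 3 + 4 + 7 + 5) / 5 = 27/5 = 5.4
  mean(Y) = (5 + 3 + 6 + 7 + 8) / 5 = 29/5 = 5.8
  mean(Z) = (2 + 4 + 4 + 1 + 4) / 5 = 15/5 = 3

Step 2 — sample variances and covariances s[i,j] = (1/(n-1)) · Σ_k (x_{k,i} - mean_i) · (x_{k,j} - mean_j), with n-1 = 4:
  s[X,X] = ((2.6)·(2.6) + (-2.4)·(-2.4) + (-1.4)·(-1.4) + (1.6)·(1.6) + (-0.4)·(-0.4)) / 4 = 17.2/4 = 4.3
  s[X,Y] = ((2.6)·(-0.8) + (-2.4)·(-2.8) + (-1.4)·(0.2) + (1.6)·(1.2) + (-0.4)·(2.2)) / 4 = 5.4/4 = 1.35
  s[X,Z] = ((2.6)·(-1) + (-2.4)·(1) + (-1.4)·(1) + (1.6)·(-2) + (-0.4)·(1)) / 4 = -10/4 = -2.5
  s[Y,Y] = ((-0.8)·(-0.8) + (-2.8)·(-2.8) + (0.2)·(0.2) + (1.2)·(1.2) + (2.2)·(2.2)) / 4 = 14.8/4 = 3.7
  s[Y,Z] = ((-0.8)·(-1) + (-2.8)·(1) + (0.2)·(1) + (1.2)·(-2) + (2.2)·(1)) / 4 = -2/4 = -0.5
  s[Z,Z] = ((-1)·(-1) + (1)·(1) + (1)·(1) + (-2)·(-2) + (1)·(1)) / 4 = 8/4 = 2
  Sample standard deviations s_i = √(s[i,i]):
  s(X) = √(4.3) = 2.0736
  s(Y) = √(3.7) = 1.9235
  s(Z) = √(2) = 1.4142

Step 3 — r_{ij} = s_{ij} / (s_i · s_j):
  r[X,X] = 1 (diagonal).
  r[X,Y] = 1.35 / (2.0736 · 1.9235) = 1.35 / 3.9887 = 0.3385
  r[X,Z] = -2.5 / (2.0736 · 1.4142) = -2.5 / 2.9326 = -0.8525
  r[Y,Y] = 1 (diagonal).
  r[Y,Z] = -0.5 / (1.9235 · 1.4142) = -0.5 / 2.7203 = -0.1838
  r[Z,Z] = 1 (diagonal).

R is symmetric with unit diagonal. Assembling:

R = [[1, 0.3385, -0.8525],
 [0.3385, 1, -0.1838],
 [-0.8525, -0.1838, 1]]


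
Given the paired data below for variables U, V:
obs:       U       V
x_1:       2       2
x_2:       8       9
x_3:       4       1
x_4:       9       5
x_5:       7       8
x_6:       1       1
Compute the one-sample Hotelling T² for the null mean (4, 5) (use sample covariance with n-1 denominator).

Step 1 — sample mean vector:
  mean(U) = (2 + 8 + 4 + 9 + 7 + 1) / 6 = 31/6 = 5.1667
  mean(V) = (2 + 9 + 1 + 5 + 8 + 1) / 6 = 26/6 = 4.3333
  x̄ = (5.1667, 4.3333),  deviation x̄ - mu_0 = (5.1667, 4.3333) - (4, 5) = (1.1667, -0.6667).

Step 2 — sample covariance matrix, S[i,j] = (1/(n-1)) · Σ_k (x_{k,i} - mean_i) · (x_{k,j} - mean_j), divisor n-1 = 5:
  S[U,U] = ((-3.1667)·(-3.1667) + (2.8333)·(2.8333) + (-1.1667)·(-1.1667) + (3.8333)·(3.8333) + (1.8333)·(1.8333) + (-4.1667)·(-4.1667)) / 5 = 54.8333/5 = 10.9667
  S[U,V] = ((-3.1667)·(-2.3333) + (2.8333)·(4.6667) + (-1.1667)·(-3.3333) + (3.8333)·(0.6667) + (1.8333)·(3.6667) + (-4.1667)·(-3.3333)) / 5 = 47.6667/5 = 9.5333
  S[V,V] = ((-2.3333)·(-2.3333) + (4.6667)·(4.6667) + (-3.3333)·(-3.3333) + (0.6667)·(0.6667) + (3.6667)·(3.6667) + (-3.3333)·(-3.3333)) / 5 = 63.3333/5 = 12.6667
  S = [[10.9667, 9.5333],
 [9.5333, 12.6667]].

Step 3 — invert S. det(S) = 10.9667·12.6667 - (9.5333)² = 48.0267.
  S^{-1} = (1/det) · [[d, -b], [-b, a]] = [[0.2637, -0.1985],
 [-0.1985, 0.2283]].

Step 4 — quadratic form (x̄ - mu_0)^T · S^{-1} · (x̄ - mu_0):
  S^{-1} · (x̄ - mu_0) = (0.44, -0.3838),
  (x̄ - mu_0)^T · [...] = (1.1667)·(0.44) + (-0.6667)·(-0.3838) = 0.7692.

Step 5 — scale by n: T² = 6 · 0.7692 = 4.6155.

T² ≈ 4.6155


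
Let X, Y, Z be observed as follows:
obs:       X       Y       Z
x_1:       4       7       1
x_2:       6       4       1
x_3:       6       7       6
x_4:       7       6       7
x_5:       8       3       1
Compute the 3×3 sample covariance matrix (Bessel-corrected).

Step 1 — column means:
  mean(X) = (4 + 6 + 6 + 7 + 8) / 5 = 31/5 = 6.2
  mean(Y) = (7 + 4 + 7 + 6 + 3) / 5 = 27/5 = 5.4
  mean(Z) = (1 + 1 + 6 + 7 + 1) / 5 = 16/5 = 3.2

Step 2 — sample covariance S[i,j] = (1/(n-1)) · Σ_k (x_{k,i} - mean_i) · (x_{k,j} - mean_j), with n-1 = 4.
  S[X,X] = ((-2.2)·(-2.2) + (-0.2)·(-0.2) + (-0.2)·(-0.2) + (0.8)·(0.8) + (1.8)·(1.8)) / 4 = 8.8/4 = 2.2
  S[X,Y] = ((-2.2)·(1.6) + (-0.2)·(-1.4) + (-0.2)·(1.6) + (0.8)·(0.6) + (1.8)·(-2.4)) / 4 = -7.4/4 = -1.85
  S[X,Z] = ((-2.2)·(-2.2) + (-0.2)·(-2.2) + (-0.2)·(2.8) + (0.8)·(3.8) + (1.8)·(-2.2)) / 4 = 3.8/4 = 0.95
  S[Y,Y] = ((1.6)·(1.6) + (-1.4)·(-1.4) + (1.6)·(1.6) + (0.6)·(0.6) + (-2.4)·(-2.4)) / 4 = 13.2/4 = 3.3
  S[Y,Z] = ((1.6)·(-2.2) + (-1.4)·(-2.2) + (1.6)·(2.8) + (0.6)·(3.8) + (-2.4)·(-2.2)) / 4 = 11.6/4 = 2.9
  S[Z,Z] = ((-2.2)·(-2.2) + (-2.2)·(-2.2) + (2.8)·(2.8) + (3.8)·(3.8) + (-2.2)·(-2.2)) / 4 = 36.8/4 = 9.2

S is symmetric (S[j,i] = S[i,j]). Assembling:

S = [[2.2, -1.85, 0.95],
 [-1.85, 3.3, 2.9],
 [0.95, 2.9, 9.2]]


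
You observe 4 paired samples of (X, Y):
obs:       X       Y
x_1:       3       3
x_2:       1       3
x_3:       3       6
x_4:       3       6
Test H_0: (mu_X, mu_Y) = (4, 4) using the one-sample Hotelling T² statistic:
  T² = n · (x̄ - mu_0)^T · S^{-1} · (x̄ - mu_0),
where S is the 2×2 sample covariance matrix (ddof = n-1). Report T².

Step 1 — sample mean vector:
  mean(X) = (3 + 1 + 3 + 3) / 4 = 10/4 = 2.5
  mean(Y) = (3 + 3 + 6 + 6) / 4 = 18/4 = 4.5
  x̄ = (2.5, 4.5),  deviation x̄ - mu_0 = (2.5, 4.5) - (4, 4) = (-1.5, 0.5).

Step 2 — sample covariance matrix, S[i,j] = (1/(n-1)) · Σ_k (x_{k,i} - mean_i) · (x_{k,j} - mean_j), divisor n-1 = 3:
  S[X,X] = ((0.5)·(0.5) + (-1.5)·(-1.5) + (0.5)·(0.5) + (0.5)·(0.5)) / 3 = 3/3 = 1
  S[X,Y] = ((0.5)·(-1.5) + (-1.5)·(-1.5) + (0.5)·(1.5) + (0.5)·(1.5)) / 3 = 3/3 = 1
  S[Y,Y] = ((-1.5)·(-1.5) + (-1.5)·(-1.5) + (1.5)·(1.5) + (1.5)·(1.5)) / 3 = 9/3 = 3
  S = [[1, 1],
 [1, 3]].

Step 3 — invert S. det(S) = 1·3 - (1)² = 2.
  S^{-1} = (1/det) · [[d, -b], [-b, a]] = [[1.5, -0.5],
 [-0.5, 0.5]].

Step 4 — quadratic form (x̄ - mu_0)^T · S^{-1} · (x̄ - mu_0):
  S^{-1} · (x̄ - mu_0) = (-2.5, 1),
  (x̄ - mu_0)^T · [...] = (-1.5)·(-2.5) + (0.5)·(1) = 4.25.

Step 5 — scale by n: T² = 4 · 4.25 = 17.

T² ≈ 17


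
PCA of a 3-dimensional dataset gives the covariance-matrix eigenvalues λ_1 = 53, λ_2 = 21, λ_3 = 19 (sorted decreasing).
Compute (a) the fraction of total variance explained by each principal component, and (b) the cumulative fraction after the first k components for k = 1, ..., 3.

Step 1 — total variance = trace(Sigma) = Σ λ_i = 53 + 21 + 19 = 93.

Step 2 — fraction explained by component i = λ_i / Σ λ:
  PC1: 53/93 = 0.5699
  PC2: 21/93 = 0.2258
  PC3: 19/93 = 0.2043

Step 3 — cumulative fraction after k components = (λ_1 + ... + λ_k) / Σ λ:
  k = 1: 53/93 = 0.5699
  k = 2: (53 + 21)/93 = 74/93 = 0.7957
  k = 3: (53 + 21 + 19)/93 = 93/93 = 1

Summary (fraction, with percent):

explained: PC1 0.5699 (56.99%), PC2 0.2258 (22.58%), PC3 0.2043 (20.43%);  cumulative: 0.5699, 0.7957, 1


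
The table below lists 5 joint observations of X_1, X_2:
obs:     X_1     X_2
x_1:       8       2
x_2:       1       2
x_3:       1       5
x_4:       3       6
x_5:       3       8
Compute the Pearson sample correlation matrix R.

Step 1 — column means:
  mean(X_1) = (8 + 1 + 1 + 3 + 3) / 5 = 16/5 = 3.2
  mean(X_2) = (2 + 2 + 5 + 6 + 8) / 5 = 23/5 = 4.6

Step 2 — sample variances and covariances s[i,j] = (1/(n-1)) · Σ_k (x_{k,i} - mean_i) · (x_{k,j} - mean_j), with n-1 = 4:
  s[X_1,X_1] = ((4.8)·(4.8) + (-2.2)·(-2.2) + (-2.2)·(-2.2) + (-0.2)·(-0.2) + (-0.2)·(-0.2)) / 4 = 32.8/4 = 8.2
  s[X_1,X_2] = ((4.8)·(-2.6) + (-2.2)·(-2.6) + (-2.2)·(0.4) + (-0.2)·(1.4) + (-0.2)·(3.4)) / 4 = -8.6/4 = -2.15
  s[X_2,X_2] = ((-2.6)·(-2.6) + (-2.6)·(-2.6) + (0.4)·(0.4) + (1.4)·(1.4) + (3.4)·(3.4)) / 4 = 27.2/4 = 6.8
  Sample standard deviations s_i = √(s[i,i]):
  s(X_1) = √(8.2) = 2.8636
  s(X_2) = √(6.8) = 2.6077

Step 3 — r_{ij} = s_{ij} / (s_i · s_j):
  r[X_1,X_1] = 1 (diagonal).
  r[X_1,X_2] = -2.15 / (2.8636 · 2.6077) = -2.15 / 7.4673 = -0.2879
  r[X_2,X_2] = 1 (diagonal).

R is symmetric with unit diagonal. Assembling:

R = [[1, -0.2879],
 [-0.2879, 1]]


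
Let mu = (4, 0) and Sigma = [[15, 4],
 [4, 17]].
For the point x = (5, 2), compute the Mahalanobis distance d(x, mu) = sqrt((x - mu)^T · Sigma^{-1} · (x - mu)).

Step 1 — centre the observation: (x - mu) = (1, 2).

Step 2 — invert Sigma. det(Sigma) = 15·17 - (4)² = 239.
  Sigma^{-1} = (1/det) · [[d, -b], [-b, a]] = [[0.0711, -0.0167],
 [-0.0167, 0.0628]].

Step 3 — form the quadratic (x - mu)^T · Sigma^{-1} · (x - mu):
  Sigma^{-1} · (x - mu) = (0.0377, 0.1088).
  (x - mu)^T · [Sigma^{-1} · (x - mu)] = (1)·(0.0377) + (2)·(0.1088) = 0.2552.

Step 4 — take square root: d = √(0.2552) ≈ 0.5052.

d(x, mu) = √(0.2552) ≈ 0.5052


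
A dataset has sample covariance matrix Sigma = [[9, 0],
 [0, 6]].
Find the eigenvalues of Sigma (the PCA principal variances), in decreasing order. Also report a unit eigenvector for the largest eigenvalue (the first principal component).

Step 1 — characteristic polynomial of 2×2 Sigma:
  det(Sigma - λI) = λ² - trace · λ + det = 0.
  trace = 9 + 6 = 15, det = 9·6 - (0)² = 54.
Step 2 — discriminant:
  Δ = trace² - 4·det = 225 - 216 = 9.
Step 3 — eigenvalues:
  λ = (trace ± √Δ)/2 = (15 ± 3)/2,
  λ_1 = 9,  λ_2 = 6.

Step 4 — unit eigenvector for λ_1: Sigma is diagonal, so its eigenvectors are the coordinate axes. λ_1 = 9 is the diagonal entry on the first coordinate axis, hence
  v_1 = (1, 0) (||v_1|| = 1).

λ_1 = 9,  λ_2 = 6;  v_1 ≈ (1, 0)


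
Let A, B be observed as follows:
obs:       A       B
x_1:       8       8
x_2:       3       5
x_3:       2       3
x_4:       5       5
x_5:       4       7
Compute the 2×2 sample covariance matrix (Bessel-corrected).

Step 1 — column means:
  mean(A) = (8 + 3 + 2 + 5 + 4) / 5 = 22/5 = 4.4
  mean(B) = (8 + 5 + 3 + 5 + 7) / 5 = 28/5 = 5.6

Step 2 — sample covariance S[i,j] = (1/(n-1)) · Σ_k (x_{k,i} - mean_i) · (x_{k,j} - mean_j), with n-1 = 4.
  S[A,A] = ((3.6)·(3.6) + (-1.4)·(-1.4) + (-2.4)·(-2.4) + (0.6)·(0.6) + (-0.4)·(-0.4)) / 4 = 21.2/4 = 5.3
  S[A,B] = ((3.6)·(2.4) + (-1.4)·(-0.6) + (-2.4)·(-2.6) + (0.6)·(-0.6) + (-0.4)·(1.4)) / 4 = 14.8/4 = 3.7
  S[B,B] = ((2.4)·(2.4) + (-0.6)·(-0.6) + (-2.6)·(-2.6) + (-0.6)·(-0.6) + (1.4)·(1.4)) / 4 = 15.2/4 = 3.8

S is symmetric (S[j,i] = S[i,j]). Assembling:

S = [[5.3, 3.7],
 [3.7, 3.8]]


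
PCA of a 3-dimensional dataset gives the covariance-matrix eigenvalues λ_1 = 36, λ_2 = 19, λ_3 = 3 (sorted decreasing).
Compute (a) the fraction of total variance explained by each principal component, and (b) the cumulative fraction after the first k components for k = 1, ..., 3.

Step 1 — total variance = trace(Sigma) = Σ λ_i = 36 + 19 + 3 = 58.

Step 2 — fraction explained by component i = λ_i / Σ λ:
  PC1: 36/58 = 0.6207
  PC2: 19/58 = 0.3276
  PC3: 3/58 = 0.0517

Step 3 — cumulative fraction after k components = (λ_1 + ... + λ_k) / Σ λ:
  k = 1: 36/58 = 0.6207
  k = 2: (36 + 19)/58 = 55/58 = 0.9483
  k = 3: (36 + 19 + 3)/58 = 58/58 = 1

Summary (fraction, with percent):

explained: PC1 0.6207 (62.07%), PC2 0.3276 (32.76%), PC3 0.0517 (5.17%);  cumulative: 0.6207, 0.9483, 1


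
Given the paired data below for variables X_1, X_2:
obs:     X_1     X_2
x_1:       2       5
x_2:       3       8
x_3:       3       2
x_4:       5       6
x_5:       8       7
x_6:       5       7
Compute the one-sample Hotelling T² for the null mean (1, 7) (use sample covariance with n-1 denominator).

Step 1 — sample mean vector:
  mean(X_1) = (2 + 3 + 3 + 5 + 8 + 5) / 6 = 26/6 = 4.3333
  mean(X_2) = (5 + 8 + 2 + 6 + 7 + 7) / 6 = 35/6 = 5.8333
  x̄ = (4.3333, 5.8333),  deviation x̄ - mu_0 = (4.3333, 5.8333) - (1, 7) = (3.3333, -1.1667).

Step 2 — sample covariance matrix, S[i,j] = (1/(n-1)) · Σ_k (x_{k,i} - mean_i) · (x_{k,j} - mean_j), divisor n-1 = 5:
  S[X_1,X_1] = ((-2.3333)·(-2.3333) + (-1.3333)·(-1.3333) + (-1.3333)·(-1.3333) + (0.6667)·(0.6667) + (3.6667)·(3.6667) + (0.6667)·(0.6667)) / 5 = 23.3333/5 = 4.6667
  S[X_1,X_2] = ((-2.3333)·(-0.8333) + (-1.3333)·(2.1667) + (-1.3333)·(-3.8333) + (0.6667)·(0.1667) + (3.6667)·(1.1667) + (0.6667)·(1.1667)) / 5 = 9.3333/5 = 1.8667
  S[X_2,X_2] = ((-0.8333)·(-0.8333) + (2.1667)·(2.1667) + (-3.8333)·(-3.8333) + (0.1667)·(0.1667) + (1.1667)·(1.1667) + (1.1667)·(1.1667)) / 5 = 22.8333/5 = 4.5667
  S = [[4.6667, 1.8667],
 [1.8667, 4.5667]].

Step 3 — invert S. det(S) = 4.6667·4.5667 - (1.8667)² = 17.8267.
  S^{-1} = (1/det) · [[d, -b], [-b, a]] = [[0.2562, -0.1047],
 [-0.1047, 0.2618]].

Step 4 — quadratic form (x̄ - mu_0)^T · S^{-1} · (x̄ - mu_0):
  S^{-1} · (x̄ - mu_0) = (0.9761, -0.6545),
  (x̄ - mu_0)^T · [...] = (3.3333)·(0.9761) + (-1.1667)·(-0.6545) = 4.0171.

Step 5 — scale by n: T² = 6 · 4.0171 = 24.1025.

T² ≈ 24.1025


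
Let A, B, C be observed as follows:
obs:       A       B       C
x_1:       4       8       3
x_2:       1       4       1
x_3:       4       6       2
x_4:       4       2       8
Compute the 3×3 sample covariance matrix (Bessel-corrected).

Step 1 — column means:
  mean(A) = (4 + 1 + 4 + 4) / 4 = 13/4 = 3.25
  mean(B) = (8 + 4 + 6 + 2) / 4 = 20/4 = 5
  mean(C) = (3 + 1 + 2 + 8) / 4 = 14/4 = 3.5

Step 2 — sample covariance S[i,j] = (1/(n-1)) · Σ_k (x_{k,i} - mean_i) · (x_{k,j} - mean_j), with n-1 = 3.
  S[A,A] = ((0.75)·(0.75) + (-2.25)·(-2.25) + (0.75)·(0.75) + (0.75)·(0.75)) / 3 = 6.75/3 = 2.25
  S[A,B] = ((0.75)·(3) + (-2.25)·(-1) + (0.75)·(1) + (0.75)·(-3)) / 3 = 3/3 = 1
  S[A,C] = ((0.75)·(-0.5) + (-2.25)·(-2.5) + (0.75)·(-1.5) + (0.75)·(4.5)) / 3 = 7.5/3 = 2.5
  S[B,B] = ((3)·(3) + (-1)·(-1) + (1)·(1) + (-3)·(-3)) / 3 = 20/3 = 6.6667
  S[B,C] = ((3)·(-0.5) + (-1)·(-2.5) + (1)·(-1.5) + (-3)·(4.5)) / 3 = -14/3 = -4.6667
  S[C,C] = ((-0.5)·(-0.5) + (-2.5)·(-2.5) + (-1.5)·(-1.5) + (4.5)·(4.5)) / 3 = 29/3 = 9.6667

S is symmetric (S[j,i] = S[i,j]). Assembling:

S = [[2.25, 1, 2.5],
 [1, 6.6667, -4.6667],
 [2.5, -4.6667, 9.6667]]


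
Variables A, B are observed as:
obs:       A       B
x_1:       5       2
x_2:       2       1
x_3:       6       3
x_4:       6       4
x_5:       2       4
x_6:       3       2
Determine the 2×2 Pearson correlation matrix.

Step 1 — column means:
  mean(A) = (5 + 2 + 6 + 6 + 2 + 3) / 6 = 24/6 = 4
  mean(B) = (2 + 1 + 3 + 4 + 4 + 2) / 6 = 16/6 = 2.6667

Step 2 — sample variances and covariances s[i,j] = (1/(n-1)) · Σ_k (x_{k,i} - mean_i) · (x_{k,j} - mean_j), with n-1 = 5:
  s[A,A] = ((1)·(1) + (-2)·(-2) + (2)·(2) + (2)·(2) + (-2)·(-2) + (-1)·(-1)) / 5 = 18/5 = 3.6
  s[A,B] = ((1)·(-0.6667) + (-2)·(-1.6667) + (2)·(0.3333) + (2)·(1.3333) + (-2)·(1.3333) + (-1)·(-0.6667)) / 5 = 4/5 = 0.8
  s[B,B] = ((-0.6667)·(-0.6667) + (-1.6667)·(-1.6667) + (0.3333)·(0.3333) + (1.3333)·(1.3333) + (1.3333)·(1.3333) + (-0.6667)·(-0.6667)) / 5 = 7.3333/5 = 1.4667
  Sample standard deviations s_i = √(s[i,i]):
  s(A) = √(3.6) = 1.8974
  s(B) = √(1.4667) = 1.2111

Step 3 — r_{ij} = s_{ij} / (s_i · s_j):
  r[A,A] = 1 (diagonal).
  r[A,B] = 0.8 / (1.8974 · 1.2111) = 0.8 / 2.2978 = 0.3482
  r[B,B] = 1 (diagonal).

R is symmetric with unit diagonal. Assembling:

R = [[1, 0.3482],
 [0.3482, 1]]


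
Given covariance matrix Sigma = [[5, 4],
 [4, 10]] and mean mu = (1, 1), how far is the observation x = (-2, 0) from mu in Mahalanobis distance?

Step 1 — centre the observation: (x - mu) = (-3, -1).

Step 2 — invert Sigma. det(Sigma) = 5·10 - (4)² = 34.
  Sigma^{-1} = (1/det) · [[d, -b], [-b, a]] = [[0.2941, -0.1176],
 [-0.1176, 0.1471]].

Step 3 — form the quadratic (x - mu)^T · Sigma^{-1} · (x - mu):
  Sigma^{-1} · (x - mu) = (-0.7647, 0.2059).
  (x - mu)^T · [Sigma^{-1} · (x - mu)] = (-3)·(-0.7647) + (-1)·(0.2059) = 2.0882.

Step 4 — take square root: d = √(2.0882) ≈ 1.4451.

d(x, mu) = √(2.0882) ≈ 1.4451


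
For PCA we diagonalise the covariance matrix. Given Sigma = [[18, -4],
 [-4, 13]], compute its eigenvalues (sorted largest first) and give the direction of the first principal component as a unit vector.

Step 1 — characteristic polynomial of 2×2 Sigma:
  det(Sigma - λI) = λ² - trace · λ + det = 0.
  trace = 18 + 13 = 31, det = 18·13 - (-4)² = 218.
Step 2 — discriminant:
  Δ = trace² - 4·det = 961 - 872 = 89.
Step 3 — eigenvalues:
  λ = (trace ± √Δ)/2 = (31 ± 9.434)/2,
  λ_1 = 20.217,  λ_2 = 10.783.

Step 4 — unit eigenvector for λ_1: solve (Sigma - λ_1 I)v = 0. First row:
  (18 - 20.217)·v_x + (-4)·v_y = 0, i.e. (-2.217)·v_x + (-4)·v_y = 0,
  so v ∝ (b, λ_1 - a) = (-4, 2.217); multiply by -1 so the first entry is positive: u = (4, -2.217).
  ||u|| = √((4)² + (-2.217)²) = √(20.915) ≈ 4.5733,
  v_1 = u/||u|| ≈ (0.8746, -0.4848) (||v_1|| = 1).

λ_1 = 20.217,  λ_2 = 10.783;  v_1 ≈ (0.8746, -0.4848)


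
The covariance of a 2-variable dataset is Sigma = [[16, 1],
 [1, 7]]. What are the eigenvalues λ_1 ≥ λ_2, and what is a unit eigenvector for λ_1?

Step 1 — characteristic polynomial of 2×2 Sigma:
  det(Sigma - λI) = λ² - trace · λ + det = 0.
  trace = 16 + 7 = 23, det = 16·7 - (1)² = 111.
Step 2 — discriminant:
  Δ = trace² - 4·det = 529 - 444 = 85.
Step 3 — eigenvalues:
  λ = (trace ± √Δ)/2 = (23 ± 9.2195)/2,
  λ_1 = 16.1098,  λ_2 = 6.8902.

Step 4 — unit eigenvector for λ_1: solve (Sigma - λ_1 I)v = 0. First row:
  (16 - 16.1098)·v_x + (1)·v_y = 0, i.e. (-0.1098)·v_x + (1)·v_y = 0,
  so v ∝ (b, λ_1 - a) = (1, 0.1098) = u.
  ||u|| = √((1)² + (0.1098)²) = √(1.012) ≈ 1.006,
  v_1 = u/||u|| ≈ (0.994, 0.1091) (||v_1|| = 1).

λ_1 = 16.1098,  λ_2 = 6.8902;  v_1 ≈ (0.994, 0.1091)


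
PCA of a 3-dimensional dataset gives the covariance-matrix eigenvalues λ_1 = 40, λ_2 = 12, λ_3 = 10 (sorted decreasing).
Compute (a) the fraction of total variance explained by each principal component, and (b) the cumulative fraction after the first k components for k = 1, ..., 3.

Step 1 — total variance = trace(Sigma) = Σ λ_i = 40 + 12 + 10 = 62.

Step 2 — fraction explained by component i = λ_i / Σ λ:
  PC1: 40/62 = 0.6452
  PC2: 12/62 = 0.1935
  PC3: 10/62 = 0.1613

Step 3 — cumulative fraction after k components = (λ_1 + ... + λ_k) / Σ λ:
  k = 1: 40/62 = 0.6452
  k = 2: (40 + 12)/62 = 52/62 = 0.8387
  k = 3: (40 + 12 + 10)/62 = 62/62 = 1

Summary (fraction, with percent):

explained: PC1 0.6452 (64.52%), PC2 0.1935 (19.35%), PC3 0.1613 (16.13%);  cumulative: 0.6452, 0.8387, 1


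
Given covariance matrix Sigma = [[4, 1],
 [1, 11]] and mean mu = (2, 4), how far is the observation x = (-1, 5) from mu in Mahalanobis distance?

Step 1 — centre the observation: (x - mu) = (-3, 1).

Step 2 — invert Sigma. det(Sigma) = 4·11 - (1)² = 43.
  Sigma^{-1} = (1/det) · [[d, -b], [-b, a]] = [[0.2558, -0.0233],
 [-0.0233, 0.093]].

Step 3 — form the quadratic (x - mu)^T · Sigma^{-1} · (x - mu):
  Sigma^{-1} · (x - mu) = (-0.7907, 0.1628).
  (x - mu)^T · [Sigma^{-1} · (x - mu)] = (-3)·(-0.7907) + (1)·(0.1628) = 2.5349.

Step 4 — take square root: d = √(2.5349) ≈ 1.5921.

d(x, mu) = √(2.5349) ≈ 1.5921


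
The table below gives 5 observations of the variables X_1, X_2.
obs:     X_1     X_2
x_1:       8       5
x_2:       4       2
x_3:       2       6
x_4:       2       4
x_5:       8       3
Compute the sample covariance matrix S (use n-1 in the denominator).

Step 1 — column means:
  mean(X_1) = (8 + 4 + 2 + 2 + 8) / 5 = 24/5 = 4.8
  mean(X_2) = (5 + 2 + 6 + 4 + 3) / 5 = 20/5 = 4

Step 2 — sample covariance S[i,j] = (1/(n-1)) · Σ_k (x_{k,i} - mean_i) · (x_{k,j} - mean_j), with n-1 = 4.
  S[X_1,X_1] = ((3.2)·(3.2) + (-0.8)·(-0.8) + (-2.8)·(-2.8) + (-2.8)·(-2.8) + (3.2)·(3.2)) / 4 = 36.8/4 = 9.2
  S[X_1,X_2] = ((3.2)·(1) + (-0.8)·(-2) + (-2.8)·(2) + (-2.8)·(0) + (3.2)·(-1)) / 4 = -4/4 = -1
  S[X_2,X_2] = ((1)·(1) + (-2)·(-2) + (2)·(2) + (0)·(0) + (-1)·(-1)) / 4 = 10/4 = 2.5

S is symmetric (S[j,i] = S[i,j]). Assembling:

S = [[9.2, -1],
 [-1, 2.5]]


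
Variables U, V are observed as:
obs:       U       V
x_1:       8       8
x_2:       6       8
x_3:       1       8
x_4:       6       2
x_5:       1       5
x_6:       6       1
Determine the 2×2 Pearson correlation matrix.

Step 1 — column means:
  mean(U) = (8 + 6 + 1 + 6 + 1 + 6) / 6 = 28/6 = 4.6667
  mean(V) = (8 + 8 + 8 + 2 + 5 + 1) / 6 = 32/6 = 5.3333

Step 2 — sample variances and covariances s[i,j] = (1/(n-1)) · Σ_k (x_{k,i} - mean_i) · (x_{k,j} - mean_j), with n-1 = 5:
  s[U,U] = ((3.3333)·(3.3333) + (1.3333)·(1.3333) + (-3.6667)·(-3.6667) + (1.3333)·(1.3333) + (-3.6667)·(-3.6667) + (1.3333)·(1.3333)) / 5 = 43.3333/5 = 8.6667
  s[U,V] = ((3.3333)·(2.6667) + (1.3333)·(2.6667) + (-3.6667)·(2.6667) + (1.3333)·(-3.3333) + (-3.6667)·(-0.3333) + (1.3333)·(-4.3333)) / 5 = -6.3333/5 = -1.2667
  s[V,V] = ((2.6667)·(2.6667) + (2.6667)·(2.6667) + (2.6667)·(2.6667) + (-3.3333)·(-3.3333) + (-0.3333)·(-0.3333) + (-4.3333)·(-4.3333)) / 5 = 51.3333/5 = 10.2667
  Sample standard deviations s_i = √(s[i,i]):
  s(U) = √(8.6667) = 2.9439
  s(V) = √(10.2667) = 3.2042

Step 3 — r_{ij} = s_{ij} / (s_i · s_j):
  r[U,U] = 1 (diagonal).
  r[U,V] = -1.2667 / (2.9439 · 3.2042) = -1.2667 / 9.4328 = -0.1343
  r[V,V] = 1 (diagonal).

R is symmetric with unit diagonal. Assembling:

R = [[1, -0.1343],
 [-0.1343, 1]]


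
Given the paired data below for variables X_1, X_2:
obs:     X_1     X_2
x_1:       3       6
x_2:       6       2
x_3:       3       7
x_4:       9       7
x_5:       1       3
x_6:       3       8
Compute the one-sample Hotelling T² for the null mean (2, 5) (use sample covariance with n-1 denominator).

Step 1 — sample mean vector:
  mean(X_1) = (3 + 6 + 3 + 9 + 1 + 3) / 6 = 25/6 = 4.1667
  mean(X_2) = (6 + 2 + 7 + 7 + 3 + 8) / 6 = 33/6 = 5.5
  x̄ = (4.1667, 5.5),  deviation x̄ - mu_0 = (4.1667, 5.5) - (2, 5) = (2.1667, 0.5).

Step 2 — sample covariance matrix, S[i,j] = (1/(n-1)) · Σ_k (x_{k,i} - mean_i) · (x_{k,j} - mean_j), divisor n-1 = 5:
  S[X_1,X_1] = ((-1.1667)·(-1.1667) + (1.8333)·(1.8333) + (-1.1667)·(-1.1667) + (4.8333)·(4.8333) + (-3.1667)·(-3.1667) + (-1.1667)·(-1.1667)) / 5 = 40.8333/5 = 8.1667
  S[X_1,X_2] = ((-1.1667)·(0.5) + (1.8333)·(-3.5) + (-1.1667)·(1.5) + (4.8333)·(1.5) + (-3.1667)·(-2.5) + (-1.1667)·(2.5)) / 5 = 3.5/5 = 0.7
  S[X_2,X_2] = ((0.5)·(0.5) + (-3.5)·(-3.5) + (1.5)·(1.5) + (1.5)·(1.5) + (-2.5)·(-2.5) + (2.5)·(2.5)) / 5 = 29.5/5 = 5.9
  S = [[8.1667, 0.7],
 [0.7, 5.9]].

Step 3 — invert S. det(S) = 8.1667·5.9 - (0.7)² = 47.6933.
  S^{-1} = (1/det) · [[d, -b], [-b, a]] = [[0.1237, -0.0147],
 [-0.0147, 0.1712]].

Step 4 — quadratic form (x̄ - mu_0)^T · S^{-1} · (x̄ - mu_0):
  S^{-1} · (x̄ - mu_0) = (0.2607, 0.0538),
  (x̄ - mu_0)^T · [...] = (2.1667)·(0.2607) + (0.5)·(0.0538) = 0.5917.

Step 5 — scale by n: T² = 6 · 0.5917 = 3.5505.

T² ≈ 3.5505


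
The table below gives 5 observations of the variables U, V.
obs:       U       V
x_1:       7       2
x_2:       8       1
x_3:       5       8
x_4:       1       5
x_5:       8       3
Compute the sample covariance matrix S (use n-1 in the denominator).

Step 1 — column means:
  mean(U) = (7 + 8 + 5 + 1 + 8) / 5 = 29/5 = 5.8
  mean(V) = (2 + 1 + 8 + 5 + 3) / 5 = 19/5 = 3.8

Step 2 — sample covariance S[i,j] = (1/(n-1)) · Σ_k (x_{k,i} - mean_i) · (x_{k,j} - mean_j), with n-1 = 4.
  S[U,U] = ((1.2)·(1.2) + (2.2)·(2.2) + (-0.8)·(-0.8) + (-4.8)·(-4.8) + (2.2)·(2.2)) / 4 = 34.8/4 = 8.7
  S[U,V] = ((1.2)·(-1.8) + (2.2)·(-2.8) + (-0.8)·(4.2) + (-4.8)·(1.2) + (2.2)·(-0.8)) / 4 = -19.2/4 = -4.8
  S[V,V] = ((-1.8)·(-1.8) + (-2.8)·(-2.8) + (4.2)·(4.2) + (1.2)·(1.2) + (-0.8)·(-0.8)) / 4 = 30.8/4 = 7.7

S is symmetric (S[j,i] = S[i,j]). Assembling:

S = [[8.7, -4.8],
 [-4.8, 7.7]]


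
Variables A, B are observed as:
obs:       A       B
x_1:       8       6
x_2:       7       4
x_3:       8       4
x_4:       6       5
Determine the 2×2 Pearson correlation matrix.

Step 1 — column means:
  mean(A) = (8 + 7 + 8 + 6) / 4 = 29/4 = 7.25
  mean(B) = (6 + 4 + 4 + 5) / 4 = 19/4 = 4.75

Step 2 — sample variances and covariances s[i,j] = (1/(n-1)) · Σ_k (x_{k,i} - mean_i) · (x_{k,j} - mean_j), with n-1 = 3:
  s[A,A] = ((0.75)·(0.75) + (-0.25)·(-0.25) + (0.75)·(0.75) + (-1.25)·(-1.25)) / 3 = 2.75/3 = 0.9167
  s[A,B] = ((0.75)·(1.25) + (-0.25)·(-0.75) + (0.75)·(-0.75) + (-1.25)·(0.25)) / 3 = 0.25/3 = 0.0833
  s[B,B] = ((1.25)·(1.25) + (-0.75)·(-0.75) + (-0.75)·(-0.75) + (0.25)·(0.25)) / 3 = 2.75/3 = 0.9167
  Sample standard deviations s_i = √(s[i,i]):
  s(A) = √(0.9167) = 0.9574
  s(B) = √(0.9167) = 0.9574

Step 3 — r_{ij} = s_{ij} / (s_i · s_j):
  r[A,A] = 1 (diagonal).
  r[A,B] = 0.0833 / (0.9574 · 0.9574) = 0.0833 / 0.9167 = 0.0909
  r[B,B] = 1 (diagonal).

R is symmetric with unit diagonal. Assembling:

R = [[1, 0.0909],
 [0.0909, 1]]
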